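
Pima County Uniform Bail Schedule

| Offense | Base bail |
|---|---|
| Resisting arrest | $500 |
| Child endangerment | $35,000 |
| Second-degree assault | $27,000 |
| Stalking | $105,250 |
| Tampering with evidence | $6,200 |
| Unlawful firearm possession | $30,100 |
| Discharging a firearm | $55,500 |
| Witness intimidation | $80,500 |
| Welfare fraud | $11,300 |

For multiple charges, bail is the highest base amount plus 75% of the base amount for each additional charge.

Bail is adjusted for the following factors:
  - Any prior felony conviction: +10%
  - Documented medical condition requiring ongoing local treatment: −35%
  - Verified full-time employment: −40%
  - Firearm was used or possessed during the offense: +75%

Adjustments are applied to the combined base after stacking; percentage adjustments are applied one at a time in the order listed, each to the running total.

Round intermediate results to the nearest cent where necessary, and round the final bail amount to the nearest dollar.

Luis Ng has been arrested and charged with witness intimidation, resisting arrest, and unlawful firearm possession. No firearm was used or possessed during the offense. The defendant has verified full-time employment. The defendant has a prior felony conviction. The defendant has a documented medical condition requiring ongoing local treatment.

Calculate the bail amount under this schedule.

Base amounts from the schedule: witness intimidation $80,500; resisting arrest $500; unlawful firearm possession $30,100.
Stacking rule: highest base plus 75% of each additional charge. Highest is witness intimidation at $80,500. Additional: $500 × 75% = $375; $30,100 × 75% = $22,575. Combined base = $80,500 + $22,950 = $103,450.
Any prior felony conviction (+10%): $103,450 × 1.1 = $113,795.
Documented medical condition requiring ongoing local treatment (−35%): $113,795 × 0.65 = $73,966.75.
Verified full-time employment (−40%): $73,966.75 × 0.6 = $44,380.05.
Rounded to the nearest dollar: $44,380.

$44,380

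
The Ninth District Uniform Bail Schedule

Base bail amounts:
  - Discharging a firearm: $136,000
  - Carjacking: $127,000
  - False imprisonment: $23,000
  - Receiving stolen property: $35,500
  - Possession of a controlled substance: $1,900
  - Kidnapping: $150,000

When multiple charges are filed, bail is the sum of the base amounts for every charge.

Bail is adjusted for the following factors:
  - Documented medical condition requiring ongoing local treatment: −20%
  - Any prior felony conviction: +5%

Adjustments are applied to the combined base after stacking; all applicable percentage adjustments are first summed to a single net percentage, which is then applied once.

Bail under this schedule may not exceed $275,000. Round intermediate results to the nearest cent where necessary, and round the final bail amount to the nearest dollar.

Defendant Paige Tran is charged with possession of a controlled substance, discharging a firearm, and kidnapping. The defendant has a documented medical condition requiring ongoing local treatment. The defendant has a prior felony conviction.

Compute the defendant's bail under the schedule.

$244,715

Base amounts from the schedule: possession of a controlled substance $1,900; discharging a firearm $136,000; kidnapping $150,000.
Stacking rule: sum of all bases. $1,900 + $136,000 + $150,000 = $287,900.
Net percentage adjustment: −20% +5% = −15%. $287,900 × 0.85 = $244,715.
$244,715 is within the $275,000 maximum.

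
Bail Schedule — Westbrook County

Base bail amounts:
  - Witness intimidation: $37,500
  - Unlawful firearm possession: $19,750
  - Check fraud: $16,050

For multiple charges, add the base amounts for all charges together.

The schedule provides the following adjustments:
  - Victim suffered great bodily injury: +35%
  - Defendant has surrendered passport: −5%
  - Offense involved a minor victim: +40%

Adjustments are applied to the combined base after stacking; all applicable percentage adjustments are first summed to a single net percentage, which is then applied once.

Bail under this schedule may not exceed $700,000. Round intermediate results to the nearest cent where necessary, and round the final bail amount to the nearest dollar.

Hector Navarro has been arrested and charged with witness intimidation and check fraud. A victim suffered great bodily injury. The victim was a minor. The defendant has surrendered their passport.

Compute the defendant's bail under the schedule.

Base amounts from the schedule: witness intimidation $37,500; check fraud $16,050.
Stacking rule: sum of all bases. $37,500 + $16,050 = $53,550.
Net percentage adjustment: +35% −5% +40% = +70%. $53,550 × 1.7 = $91,035.
$91,035 is within the $700,000 maximum.

$91,035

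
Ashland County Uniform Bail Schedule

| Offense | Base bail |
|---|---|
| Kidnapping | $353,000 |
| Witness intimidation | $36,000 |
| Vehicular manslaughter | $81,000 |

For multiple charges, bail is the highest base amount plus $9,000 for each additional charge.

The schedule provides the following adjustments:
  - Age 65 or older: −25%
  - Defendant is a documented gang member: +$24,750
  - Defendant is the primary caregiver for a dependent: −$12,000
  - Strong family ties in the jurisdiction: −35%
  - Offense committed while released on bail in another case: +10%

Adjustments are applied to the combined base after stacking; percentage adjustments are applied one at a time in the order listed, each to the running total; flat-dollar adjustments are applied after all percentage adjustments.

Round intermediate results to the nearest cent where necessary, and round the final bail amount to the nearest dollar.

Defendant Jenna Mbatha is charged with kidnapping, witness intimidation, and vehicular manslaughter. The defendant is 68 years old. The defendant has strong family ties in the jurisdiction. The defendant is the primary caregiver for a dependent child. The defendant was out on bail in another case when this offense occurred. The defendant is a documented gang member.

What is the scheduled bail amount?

Base amounts from the schedule: kidnapping $353,000; witness intimidation $36,000; vehicular manslaughter $81,000.
Stacking rule: highest base plus $9,000 per additional charge. Highest is kidnapping at $353,000; 2 additional charges → +$18,000. Combined base = $371,000.
Age 65 or older (−25%): $371,000 × 0.75 = $278,250.
Strong family ties in the jurisdiction (−35%): $278,250 × 0.65 = $180,862.50.
Offense committed while released on bail in another case (+10%): $180,862.50 × 1.1 = $198,948.75.
Defendant is a documented gang member (+$24,750 flat): $198,948.75 + $24,750 = $223,698.75.
Defendant is the primary caregiver for a dependent (−$12,000 flat): $223,698.75 − $12,000 = $211,698.75.
Rounded to the nearest dollar: $211,699.

$211,699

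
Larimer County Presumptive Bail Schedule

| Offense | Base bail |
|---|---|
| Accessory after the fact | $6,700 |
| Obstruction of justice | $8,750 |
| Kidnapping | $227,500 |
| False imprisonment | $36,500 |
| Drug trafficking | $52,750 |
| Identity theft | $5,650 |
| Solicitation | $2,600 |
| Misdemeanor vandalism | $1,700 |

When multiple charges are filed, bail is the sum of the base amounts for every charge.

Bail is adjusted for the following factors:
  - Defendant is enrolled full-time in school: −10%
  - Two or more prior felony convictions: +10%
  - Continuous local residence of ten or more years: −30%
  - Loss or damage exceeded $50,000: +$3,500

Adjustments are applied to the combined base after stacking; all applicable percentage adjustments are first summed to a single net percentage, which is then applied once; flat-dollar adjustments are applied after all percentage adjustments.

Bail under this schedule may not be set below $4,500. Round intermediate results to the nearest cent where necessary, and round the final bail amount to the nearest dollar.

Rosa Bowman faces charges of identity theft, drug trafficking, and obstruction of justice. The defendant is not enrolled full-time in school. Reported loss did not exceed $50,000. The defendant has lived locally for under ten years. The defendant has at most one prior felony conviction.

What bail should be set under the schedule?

Base amounts from the schedule: identity theft $5,650; drug trafficking $52,750; obstruction of justice $8,750.
Stacking rule: sum of all bases. $5,650 + $52,750 + $8,750 = $67,150.
No adjustment factors apply to this defendant.
$67,150 is at or above the $4,500 minimum.

$67,150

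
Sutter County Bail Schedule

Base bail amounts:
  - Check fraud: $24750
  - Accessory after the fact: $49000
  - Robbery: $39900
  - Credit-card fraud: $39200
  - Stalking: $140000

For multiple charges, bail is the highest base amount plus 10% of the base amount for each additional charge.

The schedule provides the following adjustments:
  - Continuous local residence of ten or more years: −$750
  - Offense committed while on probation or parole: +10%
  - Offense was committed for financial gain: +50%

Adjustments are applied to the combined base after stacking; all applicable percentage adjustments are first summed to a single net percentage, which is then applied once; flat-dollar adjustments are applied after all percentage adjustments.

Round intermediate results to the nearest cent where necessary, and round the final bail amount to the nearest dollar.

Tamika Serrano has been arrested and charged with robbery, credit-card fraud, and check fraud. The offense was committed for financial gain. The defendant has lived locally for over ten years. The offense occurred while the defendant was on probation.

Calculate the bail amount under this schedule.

Base amounts from the schedule: robbery $39900; credit-card fraud $39200; check fraud $24750.
Stacking rule: highest base plus 10% of each additional charge. Highest is robbery at $39900. Additional: $39200 × 10% = $3920; $24750 × 10% = $2475. Combined base = $39900 + $6395 = $46295.
Net percentage adjustment: +10% +50% = +60%. $46295 × 1.6 = $74072.
Continuous local residence of ten or more years (−$750 flat): $74072 − $750 = $73322.

$73322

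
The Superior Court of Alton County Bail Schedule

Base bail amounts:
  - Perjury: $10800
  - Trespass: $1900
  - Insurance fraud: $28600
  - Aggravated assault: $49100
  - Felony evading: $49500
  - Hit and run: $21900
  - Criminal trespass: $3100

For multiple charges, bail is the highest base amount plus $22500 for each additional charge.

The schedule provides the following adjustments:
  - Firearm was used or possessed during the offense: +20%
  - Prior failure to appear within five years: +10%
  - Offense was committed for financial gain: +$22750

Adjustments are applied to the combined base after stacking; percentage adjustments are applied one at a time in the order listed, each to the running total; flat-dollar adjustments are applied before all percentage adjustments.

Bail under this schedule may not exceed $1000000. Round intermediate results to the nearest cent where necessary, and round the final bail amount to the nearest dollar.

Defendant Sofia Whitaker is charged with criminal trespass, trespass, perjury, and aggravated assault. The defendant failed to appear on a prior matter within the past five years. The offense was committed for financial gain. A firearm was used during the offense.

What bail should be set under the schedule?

Base amounts from the schedule: criminal trespass $3100; trespass $1900; perjury $10800; aggravated assault $49100.
Stacking rule: highest base plus $22500 per additional charge. Highest is aggravated assault at $49100; 3 additional charges → +$67500. Combined base = $116600.
Offense was committed for financial gain (+$22750 flat): $116600 + $22750 = $139350.
Firearm was used or possessed during the offense (+20%): $139350 × 1.2 = $167220.
Prior failure to appear within five years (+10%): $167220 × 1.1 = $183942.
$183942 is within the $1000000 maximum.

$183942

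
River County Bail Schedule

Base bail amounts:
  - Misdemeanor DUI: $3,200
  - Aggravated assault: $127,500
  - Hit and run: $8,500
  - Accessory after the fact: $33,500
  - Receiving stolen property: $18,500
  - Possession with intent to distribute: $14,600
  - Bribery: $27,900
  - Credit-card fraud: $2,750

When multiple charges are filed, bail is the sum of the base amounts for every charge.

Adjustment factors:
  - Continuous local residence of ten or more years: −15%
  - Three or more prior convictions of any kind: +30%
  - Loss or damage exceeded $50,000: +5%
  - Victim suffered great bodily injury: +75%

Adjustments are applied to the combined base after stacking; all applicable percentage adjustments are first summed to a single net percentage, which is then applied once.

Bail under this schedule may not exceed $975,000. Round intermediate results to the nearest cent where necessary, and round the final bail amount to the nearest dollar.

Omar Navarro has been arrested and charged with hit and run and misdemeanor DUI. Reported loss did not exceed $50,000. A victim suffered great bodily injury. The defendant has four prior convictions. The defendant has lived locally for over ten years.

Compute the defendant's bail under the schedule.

$22,230

Base amounts from the schedule: hit and run $8,500; misdemeanor DUI $3,200.
Stacking rule: sum of all bases. $8,500 + $3,200 = $11,700.
Net percentage adjustment: −15% +30% +75% = +90%. $11,700 × 1.9 = $22,230.
$22,230 is within the $975,000 maximum.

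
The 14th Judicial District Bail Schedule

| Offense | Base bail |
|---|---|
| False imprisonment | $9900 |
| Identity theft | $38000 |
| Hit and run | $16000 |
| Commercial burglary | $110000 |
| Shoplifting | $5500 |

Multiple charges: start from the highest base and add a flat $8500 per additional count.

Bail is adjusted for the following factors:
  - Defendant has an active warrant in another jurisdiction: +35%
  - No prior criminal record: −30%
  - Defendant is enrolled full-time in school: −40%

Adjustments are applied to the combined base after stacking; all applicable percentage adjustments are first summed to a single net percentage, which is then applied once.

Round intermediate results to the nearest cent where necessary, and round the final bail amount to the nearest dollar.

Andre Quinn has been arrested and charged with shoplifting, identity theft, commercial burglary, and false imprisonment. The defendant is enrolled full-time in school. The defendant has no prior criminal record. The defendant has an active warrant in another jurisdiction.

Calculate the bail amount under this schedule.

Base amounts from the schedule: shoplifting $5500; identity theft $38000; commercial burglary $110000; false imprisonment $9900.
Stacking rule: highest base plus $8500 per additional charge. Highest is commercial burglary at $110000; 3 additional charges → +$25500. Combined base = $135500.
Net percentage adjustment: +35% −30% −40% = −35%. $135500 × 0.65 = $88075.

$88075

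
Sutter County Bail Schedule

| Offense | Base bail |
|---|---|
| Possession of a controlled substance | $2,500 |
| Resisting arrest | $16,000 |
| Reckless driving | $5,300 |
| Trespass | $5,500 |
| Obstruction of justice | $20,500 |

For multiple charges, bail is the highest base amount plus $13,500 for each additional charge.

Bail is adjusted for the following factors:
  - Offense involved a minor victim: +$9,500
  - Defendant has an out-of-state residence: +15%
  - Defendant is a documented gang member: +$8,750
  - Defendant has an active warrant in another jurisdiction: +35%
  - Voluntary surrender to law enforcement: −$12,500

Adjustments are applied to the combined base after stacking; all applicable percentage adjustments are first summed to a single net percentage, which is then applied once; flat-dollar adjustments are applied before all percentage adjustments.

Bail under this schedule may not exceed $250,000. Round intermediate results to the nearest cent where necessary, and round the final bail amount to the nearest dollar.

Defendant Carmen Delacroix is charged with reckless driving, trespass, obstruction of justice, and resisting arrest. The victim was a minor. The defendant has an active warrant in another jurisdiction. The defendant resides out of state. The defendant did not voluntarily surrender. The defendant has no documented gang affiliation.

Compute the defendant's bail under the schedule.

Base amounts from the schedule: reckless driving $5,300; trespass $5,500; obstruction of justice $20,500; resisting arrest $16,000.
Stacking rule: highest base plus $13,500 per additional charge. Highest is obstruction of justice at $20,500; 3 additional charges → +$40,500. Combined base = $61,000.
Offense involved a minor victim (+$9,500 flat): $61,000 + $9,500 = $70,500.
Net percentage adjustment: +15% +35% = +50%. $70,500 × 1.5 = $105,750.
$105,750 is within the $250,000 maximum.

$105,750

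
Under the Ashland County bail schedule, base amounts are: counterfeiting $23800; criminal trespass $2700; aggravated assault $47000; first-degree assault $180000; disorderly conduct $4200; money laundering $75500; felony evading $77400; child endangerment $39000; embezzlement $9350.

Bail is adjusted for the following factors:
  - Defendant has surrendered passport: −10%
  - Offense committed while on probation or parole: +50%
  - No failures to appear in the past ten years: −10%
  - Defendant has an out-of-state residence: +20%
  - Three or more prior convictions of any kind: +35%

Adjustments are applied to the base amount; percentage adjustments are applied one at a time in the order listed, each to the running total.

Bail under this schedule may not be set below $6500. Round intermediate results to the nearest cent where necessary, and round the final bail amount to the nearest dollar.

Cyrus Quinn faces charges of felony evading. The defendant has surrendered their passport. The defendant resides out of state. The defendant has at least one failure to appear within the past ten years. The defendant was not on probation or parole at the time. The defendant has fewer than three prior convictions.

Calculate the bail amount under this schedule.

Base amounts from the schedule: felony evading $77400.
Single charge. Combined base = $77400.
Defendant has surrendered passport (−10%): $77400 × 0.9 = $69660.
Defendant has an out-of-state residence (+20%): $69660 × 1.2 = $83592.
$83592 is at or above the $6500 minimum.

$83592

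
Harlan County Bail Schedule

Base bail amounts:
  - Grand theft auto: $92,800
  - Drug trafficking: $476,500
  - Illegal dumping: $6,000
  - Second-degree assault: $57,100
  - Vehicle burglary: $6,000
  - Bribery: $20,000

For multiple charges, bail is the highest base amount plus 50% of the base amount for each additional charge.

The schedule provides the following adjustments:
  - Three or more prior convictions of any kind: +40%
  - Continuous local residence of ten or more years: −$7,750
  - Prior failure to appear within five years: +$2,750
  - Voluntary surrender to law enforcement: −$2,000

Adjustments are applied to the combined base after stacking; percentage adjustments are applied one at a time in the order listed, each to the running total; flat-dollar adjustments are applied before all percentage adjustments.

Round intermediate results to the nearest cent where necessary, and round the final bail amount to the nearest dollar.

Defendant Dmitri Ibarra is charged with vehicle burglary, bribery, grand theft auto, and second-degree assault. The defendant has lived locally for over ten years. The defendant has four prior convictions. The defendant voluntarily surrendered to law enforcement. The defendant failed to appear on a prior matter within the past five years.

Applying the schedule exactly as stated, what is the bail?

Base amounts from the schedule: vehicle burglary $6,000; bribery $20,000; grand theft auto $92,800; second-degree assault $57,100.
Stacking rule: highest base plus 50% of each additional charge. Highest is grand theft auto at $92,800. Additional: $6,000 × 50% = $3,000; $20,000 × 50% = $10,000; $57,100 × 50% = $28,550. Combined base = $92,800 + $41,550 = $134,350.
Continuous local residence of ten or more years (−$7,750 flat): $134,350 − $7,750 = $126,600.
Prior failure to appear within five years (+$2,750 flat): $126,600 + $2,750 = $129,350.
Voluntary surrender to law enforcement (−$2,000 flat): $129,350 − $2,000 = $127,350.
Three or more prior convictions of any kind (+40%): $127,350 × 1.4 = $178,290.

$178,290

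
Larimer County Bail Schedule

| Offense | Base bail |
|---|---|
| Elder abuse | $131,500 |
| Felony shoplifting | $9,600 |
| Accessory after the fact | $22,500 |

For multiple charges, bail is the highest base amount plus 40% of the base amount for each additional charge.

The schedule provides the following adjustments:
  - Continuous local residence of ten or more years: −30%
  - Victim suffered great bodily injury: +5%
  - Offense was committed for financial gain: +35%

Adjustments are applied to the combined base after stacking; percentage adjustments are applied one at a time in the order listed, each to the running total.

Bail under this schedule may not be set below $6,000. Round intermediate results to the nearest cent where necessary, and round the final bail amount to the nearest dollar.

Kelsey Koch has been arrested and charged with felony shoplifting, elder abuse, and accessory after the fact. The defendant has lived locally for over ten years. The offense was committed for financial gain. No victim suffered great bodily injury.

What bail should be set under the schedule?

$136,401

Base amounts from the schedule: felony shoplifting $9,600; elder abuse $131,500; accessory after the fact $22,500.
Stacking rule: highest base plus 40% of each additional charge. Highest is elder abuse at $131,500. Additional: $9,600 × 40% = $3,840; $22,500 × 40% = $9,000. Combined base = $131,500 + $12,840 = $144,340.
Continuous local residence of ten or more years (−30%): $144,340 × 0.7 = $101,038.
Offense was committed for financial gain (+35%): $101,038 × 1.35 = $136,401.30.
$136,401.30 is at or above the $6,000 minimum.
Rounded to the nearest dollar: $136,401.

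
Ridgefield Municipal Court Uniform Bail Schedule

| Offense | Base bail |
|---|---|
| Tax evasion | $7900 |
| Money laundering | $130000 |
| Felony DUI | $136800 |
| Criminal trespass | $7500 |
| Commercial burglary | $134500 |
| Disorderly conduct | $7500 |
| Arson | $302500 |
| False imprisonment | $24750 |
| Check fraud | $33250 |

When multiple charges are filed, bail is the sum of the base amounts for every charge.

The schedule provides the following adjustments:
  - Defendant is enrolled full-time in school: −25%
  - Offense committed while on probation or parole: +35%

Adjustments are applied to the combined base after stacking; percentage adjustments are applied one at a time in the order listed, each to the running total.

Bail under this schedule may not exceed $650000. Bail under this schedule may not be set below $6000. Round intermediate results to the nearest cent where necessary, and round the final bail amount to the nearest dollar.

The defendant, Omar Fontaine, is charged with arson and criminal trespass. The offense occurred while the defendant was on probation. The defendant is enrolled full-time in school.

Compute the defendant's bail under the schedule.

Base amounts from the schedule: arson $302500; criminal trespass $7500.
Stacking rule: sum of all bases. $302500 + $7500 = $310000.
Defendant is enrolled full-time in school (−25%): $310000 × 0.75 = $232500.
Offense committed while on probation or parole (+35%): $232500 × 1.35 = $313875.
$313875 is within the $650000 maximum.
$313875 is at or above the $6000 minimum.

$313875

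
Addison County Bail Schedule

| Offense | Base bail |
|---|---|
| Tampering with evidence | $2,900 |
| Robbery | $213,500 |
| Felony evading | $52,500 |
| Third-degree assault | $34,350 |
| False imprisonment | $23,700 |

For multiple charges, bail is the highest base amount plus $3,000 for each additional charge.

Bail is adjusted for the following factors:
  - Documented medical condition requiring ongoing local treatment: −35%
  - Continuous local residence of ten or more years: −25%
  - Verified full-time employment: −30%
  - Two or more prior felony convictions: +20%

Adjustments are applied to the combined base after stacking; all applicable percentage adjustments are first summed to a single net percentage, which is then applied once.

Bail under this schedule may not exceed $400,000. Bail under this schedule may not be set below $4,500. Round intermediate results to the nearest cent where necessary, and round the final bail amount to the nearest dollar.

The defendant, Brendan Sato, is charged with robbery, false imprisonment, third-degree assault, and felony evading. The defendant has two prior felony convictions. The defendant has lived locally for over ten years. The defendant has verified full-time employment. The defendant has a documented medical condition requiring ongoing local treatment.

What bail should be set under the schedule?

Base amounts from the schedule: robbery $213,500; false imprisonment $23,700; third-degree assault $34,350; felony evading $52,500.
Stacking rule: highest base plus $3,000 per additional charge. Highest is robbery at $213,500; 3 additional charges → +$9,000. Combined base = $222,500.
Net percentage adjustment: −35% −25% −30% +20% = −70%. $222,500 × 0.3 = $66,750.
$66,750 is within the $400,000 maximum.
$66,750 is at or above the $4,500 minimum.

$66,750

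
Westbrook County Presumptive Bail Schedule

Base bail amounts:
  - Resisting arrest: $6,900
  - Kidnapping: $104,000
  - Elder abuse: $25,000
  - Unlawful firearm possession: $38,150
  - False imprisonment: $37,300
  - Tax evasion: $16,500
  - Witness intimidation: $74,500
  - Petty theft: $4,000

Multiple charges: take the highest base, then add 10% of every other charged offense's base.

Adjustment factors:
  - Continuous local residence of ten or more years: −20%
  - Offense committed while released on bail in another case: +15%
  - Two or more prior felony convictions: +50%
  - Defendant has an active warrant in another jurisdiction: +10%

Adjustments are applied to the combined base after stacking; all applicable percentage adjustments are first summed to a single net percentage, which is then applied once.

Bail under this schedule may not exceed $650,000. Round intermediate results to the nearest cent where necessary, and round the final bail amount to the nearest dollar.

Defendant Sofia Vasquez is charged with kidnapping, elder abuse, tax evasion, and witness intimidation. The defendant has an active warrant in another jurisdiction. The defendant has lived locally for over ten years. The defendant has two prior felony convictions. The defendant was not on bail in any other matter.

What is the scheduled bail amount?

$161,840

Base amounts from the schedule: kidnapping $104,000; elder abuse $25,000; tax evasion $16,500; witness intimidation $74,500.
Stacking rule: highest base plus 10% of each additional charge. Highest is kidnapping at $104,000. Additional: $25,000 × 10% = $2,500; $16,500 × 10% = $1,650; $74,500 × 10% = $7,450. Combined base = $104,000 + $11,600 = $115,600.
Net percentage adjustment: −20% +50% +10% = +40%. $115,600 × 1.4 = $161,840.
$161,840 is within the $650,000 maximum.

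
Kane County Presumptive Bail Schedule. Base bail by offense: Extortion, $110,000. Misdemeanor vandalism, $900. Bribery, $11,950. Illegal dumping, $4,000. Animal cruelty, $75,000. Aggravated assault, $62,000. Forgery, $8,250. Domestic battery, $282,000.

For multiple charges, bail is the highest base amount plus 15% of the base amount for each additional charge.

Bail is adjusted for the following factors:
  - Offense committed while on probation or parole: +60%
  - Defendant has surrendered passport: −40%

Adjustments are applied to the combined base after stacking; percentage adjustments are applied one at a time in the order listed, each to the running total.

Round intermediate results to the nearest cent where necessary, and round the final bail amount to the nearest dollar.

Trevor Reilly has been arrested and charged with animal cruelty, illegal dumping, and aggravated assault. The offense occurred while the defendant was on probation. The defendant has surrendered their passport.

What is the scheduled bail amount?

$81,504

Base amounts from the schedule: animal cruelty $75,000; illegal dumping $4,000; aggravated assault $62,000.
Stacking rule: highest base plus 15% of each additional charge. Highest is animal cruelty at $75,000. Additional: $4,000 × 15% = $600; $62,000 × 15% = $9,300. Combined base = $75,000 + $9,900 = $84,900.
Offense committed while on probation or parole (+60%): $84,900 × 1.6 = $135,840.
Defendant has surrendered passport (−40%): $135,840 × 0.6 = $81,504.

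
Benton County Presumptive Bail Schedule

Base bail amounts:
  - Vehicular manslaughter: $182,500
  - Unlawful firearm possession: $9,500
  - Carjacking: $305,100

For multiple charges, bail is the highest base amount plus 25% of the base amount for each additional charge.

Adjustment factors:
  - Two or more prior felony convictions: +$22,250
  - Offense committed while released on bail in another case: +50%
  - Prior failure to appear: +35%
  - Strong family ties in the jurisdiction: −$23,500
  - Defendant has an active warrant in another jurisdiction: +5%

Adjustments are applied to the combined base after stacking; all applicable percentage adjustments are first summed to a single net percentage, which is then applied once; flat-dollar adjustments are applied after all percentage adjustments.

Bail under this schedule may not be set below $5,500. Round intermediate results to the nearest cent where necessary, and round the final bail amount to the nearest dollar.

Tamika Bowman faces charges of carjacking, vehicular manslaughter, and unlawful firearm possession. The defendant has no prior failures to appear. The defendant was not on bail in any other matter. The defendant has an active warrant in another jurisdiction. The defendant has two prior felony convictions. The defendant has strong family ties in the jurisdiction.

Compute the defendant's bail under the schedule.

$369,505

Base amounts from the schedule: carjacking $305,100; vehicular manslaughter $182,500; unlawful firearm possession $9,500.
Stacking rule: highest base plus 25% of each additional charge. Highest is carjacking at $305,100. Additional: $182,500 × 25% = $45,625; $9,500 × 25% = $2,375. Combined base = $305,100 + $48,000 = $353,100.
Defendant has an active warrant in another jurisdiction (+5%): $353,100 × 1.05 = $370,755.
Two or more prior felony convictions (+$22,250 flat): $370,755 + $22,250 = $393,005.
Strong family ties in the jurisdiction (−$23,500 flat): $393,005 − $23,500 = $369,505.
$369,505 is at or above the $5,500 minimum.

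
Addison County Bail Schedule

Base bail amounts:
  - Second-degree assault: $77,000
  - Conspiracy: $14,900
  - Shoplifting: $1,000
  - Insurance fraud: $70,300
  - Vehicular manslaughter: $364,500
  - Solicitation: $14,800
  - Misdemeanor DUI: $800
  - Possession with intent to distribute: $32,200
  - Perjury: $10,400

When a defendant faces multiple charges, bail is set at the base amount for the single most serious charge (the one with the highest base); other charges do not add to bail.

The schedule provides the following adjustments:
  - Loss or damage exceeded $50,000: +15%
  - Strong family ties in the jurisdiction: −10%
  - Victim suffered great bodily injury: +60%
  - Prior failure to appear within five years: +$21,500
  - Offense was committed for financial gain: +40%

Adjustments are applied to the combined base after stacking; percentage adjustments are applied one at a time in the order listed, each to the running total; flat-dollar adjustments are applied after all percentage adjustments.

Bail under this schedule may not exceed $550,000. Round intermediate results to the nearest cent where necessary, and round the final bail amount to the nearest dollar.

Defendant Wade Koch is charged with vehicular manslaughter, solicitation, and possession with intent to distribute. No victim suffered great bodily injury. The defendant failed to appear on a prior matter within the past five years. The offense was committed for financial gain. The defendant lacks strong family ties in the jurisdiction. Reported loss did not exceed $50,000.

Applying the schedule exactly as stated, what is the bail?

$531,800

Base amounts from the schedule: vehicular manslaughter $364,500; solicitation $14,800; possession with intent to distribute $32,200.
Stacking rule: use the highest base only. Highest is vehicular manslaughter at $364,500. Combined base = $364,500.
Offense was committed for financial gain (+40%): $364,500 × 1.4 = $510,300.
Prior failure to appear within five years (+$21,500 flat): $510,300 + $21,500 = $531,800.
$531,800 is within the $550,000 maximum.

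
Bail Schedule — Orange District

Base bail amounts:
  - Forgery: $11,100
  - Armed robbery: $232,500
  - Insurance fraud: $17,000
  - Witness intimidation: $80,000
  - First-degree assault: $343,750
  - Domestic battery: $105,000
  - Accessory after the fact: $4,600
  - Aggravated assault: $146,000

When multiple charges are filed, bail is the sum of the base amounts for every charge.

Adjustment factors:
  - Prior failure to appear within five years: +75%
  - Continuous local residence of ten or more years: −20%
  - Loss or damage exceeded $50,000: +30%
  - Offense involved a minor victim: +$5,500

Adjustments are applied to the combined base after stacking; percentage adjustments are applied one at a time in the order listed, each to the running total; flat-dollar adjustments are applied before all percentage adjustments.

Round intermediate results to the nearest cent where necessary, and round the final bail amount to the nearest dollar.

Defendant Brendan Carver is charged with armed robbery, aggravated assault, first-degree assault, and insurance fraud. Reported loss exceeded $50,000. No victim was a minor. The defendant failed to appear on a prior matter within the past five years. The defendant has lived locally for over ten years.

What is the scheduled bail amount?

Base amounts from the schedule: armed robbery $232,500; aggravated assault $146,000; first-degree assault $343,750; insurance fraud $17,000.
Stacking rule: sum of all bases. $232,500 + $146,000 + $343,750 + $17,000 = $739,250.
Prior failure to appear within five years (+75%): $739,250 × 1.75 = $1,293,687.50.
Continuous local residence of ten or more years (−20%): $1,293,687.50 × 0.8 = $1,034,950.
Loss or damage exceeded $50,000 (+30%): $1,034,950 × 1.3 = $1,345,435.

$1,345,435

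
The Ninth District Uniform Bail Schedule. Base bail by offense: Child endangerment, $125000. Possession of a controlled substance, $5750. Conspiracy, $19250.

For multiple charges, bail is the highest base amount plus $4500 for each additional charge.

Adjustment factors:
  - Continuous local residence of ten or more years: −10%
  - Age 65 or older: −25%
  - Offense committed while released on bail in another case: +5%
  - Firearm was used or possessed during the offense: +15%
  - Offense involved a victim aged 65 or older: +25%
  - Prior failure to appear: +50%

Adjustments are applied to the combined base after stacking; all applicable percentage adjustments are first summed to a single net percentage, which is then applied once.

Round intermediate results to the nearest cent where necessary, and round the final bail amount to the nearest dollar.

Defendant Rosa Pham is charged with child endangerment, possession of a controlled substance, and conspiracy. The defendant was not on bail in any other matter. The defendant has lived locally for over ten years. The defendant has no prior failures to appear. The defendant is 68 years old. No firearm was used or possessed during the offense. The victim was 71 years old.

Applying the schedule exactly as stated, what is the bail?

Base amounts from the schedule: child endangerment $125000; possession of a controlled substance $5750; conspiracy $19250.
Stacking rule: highest base plus $4500 per additional charge. Highest is child endangerment at $125000; 2 additional charges → +$9000. Combined base = $134000.
Net percentage adjustment: −10% −25% +25% = −10%. $134000 × 0.9 = $120600.

$120600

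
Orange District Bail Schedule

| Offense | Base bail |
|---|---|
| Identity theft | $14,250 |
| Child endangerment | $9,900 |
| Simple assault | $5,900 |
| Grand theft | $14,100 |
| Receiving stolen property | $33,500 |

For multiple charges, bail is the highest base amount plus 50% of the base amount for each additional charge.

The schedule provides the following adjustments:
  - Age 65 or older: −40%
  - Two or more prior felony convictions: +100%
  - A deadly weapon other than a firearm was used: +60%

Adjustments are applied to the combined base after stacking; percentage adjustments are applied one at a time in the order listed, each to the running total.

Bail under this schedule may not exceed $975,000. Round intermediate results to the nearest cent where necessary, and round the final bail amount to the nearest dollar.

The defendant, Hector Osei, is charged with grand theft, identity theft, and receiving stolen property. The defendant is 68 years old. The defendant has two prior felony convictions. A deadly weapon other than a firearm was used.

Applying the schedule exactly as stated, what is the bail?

Base amounts from the schedule: grand theft $14,100; identity theft $14,250; receiving stolen property $33,500.
Stacking rule: highest base plus 50% of each additional charge. Highest is receiving stolen property at $33,500. Additional: $14,100 × 50% = $7,050; $14,250 × 50% = $7,125. Combined base = $33,500 + $14,175 = $47,675.
Age 65 or older (−40%): $47,675 × 0.6 = $28,605.
Two or more prior felony convictions (+100%): $28,605 × 2 = $57,210.
A deadly weapon other than a firearm was used (+60%): $57,210 × 1.6 = $91,536.
$91,536 is within the $975,000 maximum.

$91,536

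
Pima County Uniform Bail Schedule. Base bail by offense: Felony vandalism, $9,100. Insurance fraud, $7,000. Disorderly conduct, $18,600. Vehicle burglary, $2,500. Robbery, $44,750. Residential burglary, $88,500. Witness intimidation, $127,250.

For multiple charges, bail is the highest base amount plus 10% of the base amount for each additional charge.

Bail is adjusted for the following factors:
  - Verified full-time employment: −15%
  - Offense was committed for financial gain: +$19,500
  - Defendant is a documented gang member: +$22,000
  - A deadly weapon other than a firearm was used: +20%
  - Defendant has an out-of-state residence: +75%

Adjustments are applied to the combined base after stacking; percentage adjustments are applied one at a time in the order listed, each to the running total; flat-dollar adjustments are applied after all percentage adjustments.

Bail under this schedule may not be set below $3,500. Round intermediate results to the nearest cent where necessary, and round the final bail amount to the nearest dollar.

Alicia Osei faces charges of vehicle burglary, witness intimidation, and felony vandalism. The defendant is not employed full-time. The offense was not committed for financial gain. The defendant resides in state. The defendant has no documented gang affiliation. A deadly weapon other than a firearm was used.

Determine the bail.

Base amounts from the schedule: vehicle burglary $2,500; witness intimidation $127,250; felony vandalism $9,100.
Stacking rule: highest base plus 10% of each additional charge. Highest is witness intimidation at $127,250. Additional: $2,500 × 10% = $250; $9,100 × 10% = $910. Combined base = $127,250 + $1,160 = $128,410.
A deadly weapon other than a firearm was used (+20%): $128,410 × 1.2 = $154,092.
$154,092 is at or above the $3,500 minimum.

$154,092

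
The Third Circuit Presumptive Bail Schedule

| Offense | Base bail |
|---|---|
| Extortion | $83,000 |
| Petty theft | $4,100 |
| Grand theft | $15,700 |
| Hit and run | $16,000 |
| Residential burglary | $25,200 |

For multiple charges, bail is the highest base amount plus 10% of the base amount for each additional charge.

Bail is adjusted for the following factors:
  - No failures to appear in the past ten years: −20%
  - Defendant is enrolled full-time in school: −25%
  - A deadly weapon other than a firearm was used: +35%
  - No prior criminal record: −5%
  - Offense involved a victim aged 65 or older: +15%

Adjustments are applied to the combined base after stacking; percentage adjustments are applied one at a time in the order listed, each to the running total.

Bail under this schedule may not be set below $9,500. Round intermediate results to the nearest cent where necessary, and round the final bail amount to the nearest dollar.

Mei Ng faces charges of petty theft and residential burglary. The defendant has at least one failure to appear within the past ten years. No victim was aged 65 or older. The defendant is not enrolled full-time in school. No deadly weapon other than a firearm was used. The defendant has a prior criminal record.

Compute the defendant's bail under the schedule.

Base amounts from the schedule: petty theft $4,100; residential burglary $25,200.
Stacking rule: highest base plus 10% of each additional charge. Highest is residential burglary at $25,200. Additional: $4,100 × 10% = $410. Combined base = $25,200 + $410 = $25,610.
No adjustment factors apply to this defendant.
$25,610 is at or above the $9,500 minimum.

$25,610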